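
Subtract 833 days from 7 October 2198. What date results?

−365 (one year) → Oct 7, 2197 (468 left).
−365 (one year) → Oct 7, 2196 (103 left).
−7 → Sep 30, 2196 (end of Sep, 30 days; 96 left).
−30 → Aug 31, 2196 (end of Aug, 31 days; 66 left).
−31 → Jul 31, 2196 (end of Jul, 31 days; 35 left).
−31 → Jun 30, 2196 (end of Jun, 30 days; 4 left).
−4 → Jun 26, 2196.

June 26, 2196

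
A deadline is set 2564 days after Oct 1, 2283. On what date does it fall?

+366 (one year; includes Feb 29, 2284) → Oct 1, 2284 (2198 left).
+365 (one year) → Oct 1, 2285 (1833 left).
+365 (one year) → Oct 1, 2286 (1468 left).
+365 (one year) → Oct 1, 2287 (1103 left).
+366 (one year; includes Feb 29, 2288) → Oct 1, 2288 (737 left).
+365 (one year) → Oct 1, 2289 (372 left).
Oct has 31 days: +31 → Nov 1, 2289 (341 left).
Nov has 30 days: +30 → Dec 1, 2289 (311 left).
Dec has 31 days: +31 → Jan 1, 2290 (280 left).
Jan has 31 days: +31 → Feb 1, 2290 (249 left).
Feb has 28 days: +28 → Mar 1, 2290 (221 left).
Mar has 31 days: +31 → Apr 1, 2290 (190 left).
Apr has 30 days: +30 → May 1, 2290 (160 left).
May has 31 days: +31 → Jun 1, 2290 (129 left).
Jun has 30 days: +30 → Jul 1, 2290 (99 left).
Jul has 31 days: +31 → Aug 1, 2290 (68 left).
Aug has 31 days: +31 → Sep 1, 2290 (37 left).
Sep has 30 days: +30 → Oct 1, 2290 (7 left).
+7 → Oct 8, 2290.

October 8, 2290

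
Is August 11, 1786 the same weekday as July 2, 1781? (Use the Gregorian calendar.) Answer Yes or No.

From Jul 2, 1781 to Aug 11, 1786 is 1866 days.
1866 mod 7 = 4, so they are different weekdays.
(Jul 2, 1781 is a Monday; Aug 11, 1786 is a Friday.)

No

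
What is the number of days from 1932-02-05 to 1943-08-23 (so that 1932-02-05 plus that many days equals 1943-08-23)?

4217

Feb 5, 1932 → Feb 5, 1933: 366 days (Feb 29, 1932 is in that span).
Feb 5, 1933 → Feb 5, 1934: 365 days.
Feb 5, 1934 → Feb 5, 1935: 365 days.
Feb 5, 1935 → Feb 5, 1936: 365 days.
Feb 5, 1936 → Feb 5, 1937: 366 days (Feb 29, 1936 is in that span).
Feb 5, 1937 → Feb 5, 1938: 365 days.
Feb 5, 1938 → Feb 5, 1939: 365 days.
Feb 5, 1939 → Feb 5, 1940: 365 days.
Feb 5, 1940 → Feb 5, 1941: 366 days (Feb 29, 1940 is in that span).
Feb 5, 1941 → Feb 5, 1942: 365 days.
Feb 5, 1942 → Feb 5, 1943: 365 days.
Feb 5, 1943 → Mar 5, 1943: 28 days (February has 28).
Mar 5, 1943 → Apr 5, 1943: 31 days (March has 31).
Apr 5, 1943 → May 5, 1943: 30 days (April has 30).
May 5, 1943 → Jun 5, 1943: 31 days (May has 31).
Jun 5, 1943 → Jul 5, 1943: 30 days (June has 30).
Jul 5, 1943 → Aug 5, 1943: 31 days (July has 31).
Aug 5, 1943 → Aug 23, 1943: 18 days.
Total: 4217 days.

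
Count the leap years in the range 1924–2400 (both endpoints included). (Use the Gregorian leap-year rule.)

Multiples of 4 in [1924,2400]: 120.
Of those, multiples of 100: 5 (not leap unless ÷400).
Multiples of 400: 2.
Leap years = 120 − 5 + 2 = 117.

117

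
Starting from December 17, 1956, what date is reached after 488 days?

+365 (one year) → Dec 17, 1957 (123 left).
Dec has 31 days: +15 → Jan 1, 1958 (108 left).
Jan has 31 days: +31 → Feb 1, 1958 (77 left).
Feb has 28 days: +28 → Mar 1, 1958 (49 left).
Mar has 31 days: +31 → Apr 1, 1958 (18 left).
+18 → Apr 19, 1958.

April 19, 1958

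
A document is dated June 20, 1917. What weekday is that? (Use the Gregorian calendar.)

Wednesday

January 1, 1917 is a Monday.
Jan 1, 1917 → Feb 1, 1917: 31 days (January has 31).
Feb 1, 1917 → Mar 1, 1917: 28 days (February has 28).
Mar 1, 1917 → Apr 1, 1917: 31 days (March has 31).
Apr 1, 1917 → May 1, 1917: 30 days (April has 30).
May 1, 1917 → Jun 1, 1917: 31 days (May has 31).
Jun 1, 1917 → Jun 20, 1917: 19 days.
Total: 170 days.
170 mod 7 = 2, so Monday + 2 = Wednesday.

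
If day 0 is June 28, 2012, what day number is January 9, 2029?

6039

Jun 28, 2012 → Jun 28, 2013: 365 days.
Jun 28, 2013 → Jun 28, 2014: 365 days.
Jun 28, 2014 → Jun 28, 2015: 365 days.
Jun 28, 2015 → Jun 28, 2016: 366 days (Feb 29, 2016 is in that span).
Jun 28, 2016 → Jun 28, 2017: 365 days.
Jun 28, 2017 → Jun 28, 2018: 365 days.
Jun 28, 2018 → Jun 28, 2019: 365 days.
Jun 28, 2019 → Jun 28, 2020: 366 days (Feb 29, 2020 is in that span).
Jun 28, 2020 → Jun 28, 2021: 365 days.
Jun 28, 2021 → Jun 28, 2022: 365 days.
Jun 28, 2022 → Jun 28, 2023: 365 days.
Jun 28, 2023 → Jun 28, 2024: 366 days (Feb 29, 2024 is in that span).
Jun 28, 2024 → Jun 28, 2025: 365 days.
Jun 28, 2025 → Jun 28, 2026: 365 days.
Jun 28, 2026 → Jun 28, 2027: 365 days.
Jun 28, 2027 → Jun 28, 2028: 366 days (Feb 29, 2028 is in that span).
Jun 28, 2028 → Jul 28, 2028: 30 days (June has 30).
Jul 28, 2028 → Aug 28, 2028: 31 days (July has 31).
Aug 28, 2028 → Sep 28, 2028: 31 days (August has 31).
Sep 28, 2028 → Oct 28, 2028: 30 days (September has 30).
Oct 28, 2028 → Nov 28, 2028: 31 days (October has 31).
Nov 28, 2028 → Dec 28, 2028: 30 days (November has 30).
Dec 28, 2028 → Jan 9, 2029: 12 days.
Total: 6039 days.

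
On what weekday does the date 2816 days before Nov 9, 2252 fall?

First find the weekday of Nov 9, 2252. Doomsday rule: the anchor day for the 2200s is Friday. For year 52: 52÷12 = 4 r 4, and 4÷4 = 1, so 4+4+1 = 9.
Friday + 9 ≡ Sunday — that's 2252's doomsday.
In November the doomsday date is Nov 7.
Nov 9 is 2 days after Nov 7; 2 mod 7 = 2, so Sunday + 2 = Tuesday.
2816 mod 7 = 2, so 2816 days before a Tuesday is Tuesday − 2 = Sunday.

Sunday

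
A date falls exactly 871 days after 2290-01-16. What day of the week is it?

Sunday

First find the weekday of Jan 16, 2290. Doomsday rule: the anchor day for the 2200s is Friday. For year 90: 90÷12 = 7 r 6, and 6÷4 = 1, so 7+6+1 = 14.
Friday + 14 ≡ Friday — that's 2290's doomsday.
In January the doomsday date is Jan 3 (2290 is not a leap year).
Jan 16 is 13 days after Jan 3; 13 mod 7 = 6, so Friday + 6 = Thursday.
871 mod 7 = 3, so 871 days after a Thursday is Thursday + 3 = Sunday.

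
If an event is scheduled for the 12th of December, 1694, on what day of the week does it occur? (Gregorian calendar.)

Doomsday rule: the anchor day for the 1600s is Tuesday. For year 94: 94÷12 = 7 r 10, and 10÷4 = 2, so 7+10+2 = 19.
Tuesday + 19 ≡ Sunday — that's 1694's doomsday.
In December the doomsday date is Dec 12.
Dec 12 is the doomsday itself: Sunday.

Sunday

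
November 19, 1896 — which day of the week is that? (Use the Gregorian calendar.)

Thursday

Doomsday rule: the anchor day for the 1800s is Friday. For year 96: 96÷12 = 8 r 0, and 0÷4 = 0, so 8+0+0 = 8.
Friday + 8 ≡ Saturday — that's 1896's doomsday.
In November the doomsday date is Nov 7.
Nov 19 is 12 days after Nov 7; 12 mod 7 = 5, so Saturday + 5 = Thursday.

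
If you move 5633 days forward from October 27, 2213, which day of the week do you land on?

Monday

First find the weekday of Oct 27, 2213. Doomsday rule: the anchor day for the 2200s is Friday. For year 13: 13÷12 = 1 r 1, and 1÷4 = 0, so 1+1+0 = 2.
Friday + 2 ≡ Sunday — that's 2213's doomsday.
In October the doomsday date is Oct 10.
Oct 27 is 17 days after Oct 10; 17 mod 7 = 3, so Sunday + 3 = Wednesday.
5633 mod 7 = 5, so 5633 days after a Wednesday is Wednesday + 5 = Monday.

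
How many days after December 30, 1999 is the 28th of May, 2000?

150

Dec 30, 1999 → Jan 30, 2000: 31 days (December has 31).
Jan 30, 2000 → Feb 29, 2000: 30 days (January has 31).
Feb 29, 2000 → Mar 29, 2000: 29 days (February has 29).
Mar 29, 2000 → Apr 29, 2000: 31 days (March has 31).
Apr 29, 2000 → May 28, 2000: 29 days.
Total: 150 days.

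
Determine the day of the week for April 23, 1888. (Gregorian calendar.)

Doomsday rule: the anchor day for the 1800s is Friday. For year 88: 88÷12 = 7 r 4, and 4÷4 = 1, so 7+4+1 = 12.
Friday + 12 ≡ Wednesday — that's 1888's doomsday.
In April the doomsday date is Apr 4.
Apr 23 is 19 days after Apr 4; 19 mod 7 = 5, so Wednesday + 5 = Monday.

Monday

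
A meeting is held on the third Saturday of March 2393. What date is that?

March 20, 2393

March 1, 2393 is a Monday.
The first Saturday is therefore March 6 (5 days later).
The third Saturday is 6 + 2×7 = March 20.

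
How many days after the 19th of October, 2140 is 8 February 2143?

Oct 19, 2140 → Oct 19, 2141: 365 days.
Oct 19, 2141 → Oct 19, 2142: 365 days.
Oct 19, 2142 → Nov 19, 2142: 31 days (October has 31).
Nov 19, 2142 → Dec 19, 2142: 30 days (November has 30).
Dec 19, 2142 → Jan 19, 2143: 31 days (December has 31).
Jan 19, 2143 → Feb 8, 2143: 20 days.
Total: 842 days.

842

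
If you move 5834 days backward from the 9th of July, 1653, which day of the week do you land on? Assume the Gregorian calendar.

Sunday

Jul 9, 1653 is a Wednesday.
5834 mod 7 = 3, so 5834 days before a Wednesday is Wednesday − 3 = Sunday.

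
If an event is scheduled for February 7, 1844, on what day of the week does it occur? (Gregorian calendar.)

January 1, 1844 is a Monday.
Jan 1, 1844 → Feb 1, 1844: 31 days (January has 31).
Feb 1, 1844 → Feb 7, 1844: 6 days.
Total: 37 days.
37 mod 7 = 2, so Monday + 2 = Wednesday.

Wednesday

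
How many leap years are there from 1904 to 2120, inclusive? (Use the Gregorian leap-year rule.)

Multiples of 4 in [1904,2120]: 55.
Of those, multiples of 100: 2 (not leap unless ÷400).
Multiples of 400: 1.
Leap years = 55 − 2 + 1 = 54.

54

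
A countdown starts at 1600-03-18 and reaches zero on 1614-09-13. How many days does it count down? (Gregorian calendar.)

5292

Mar 18, 1600 → Mar 18, 1601: 365 days.
Mar 18, 1601 → Mar 18, 1602: 365 days.
Mar 18, 1602 → Mar 18, 1603: 365 days.
Mar 18, 1603 → Mar 18, 1604: 366 days (Feb 29, 1604 is in that span).
Mar 18, 1604 → Mar 18, 1605: 365 days.
Mar 18, 1605 → Mar 18, 1606: 365 days.
Mar 18, 1606 → Mar 18, 1607: 365 days.
Mar 18, 1607 → Mar 18, 1608: 366 days (Feb 29, 1608 is in that span).
Mar 18, 1608 → Mar 18, 1609: 365 days.
Mar 18, 1609 → Mar 18, 1610: 365 days.
Mar 18, 1610 → Mar 18, 1611: 365 days.
Mar 18, 1611 → Mar 18, 1612: 366 days (Feb 29, 1612 is in that span).
Mar 18, 1612 → Mar 18, 1613: 365 days.
Mar 18, 1613 → Mar 18, 1614: 365 days.
Mar 18, 1614 → Apr 18, 1614: 31 days (March has 31).
Apr 18, 1614 → May 18, 1614: 30 days (April has 30).
May 18, 1614 → Jun 18, 1614: 31 days (May has 31).
Jun 18, 1614 → Jul 18, 1614: 30 days (June has 30).
Jul 18, 1614 → Aug 18, 1614: 31 days (July has 31).
Aug 18, 1614 → Sep 13, 1614: 26 days.
Total: 5292 days.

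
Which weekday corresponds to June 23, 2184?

Doomsday rule: the anchor day for the 2100s is Sunday. For year 84: 84÷12 = 7 r 0, and 0÷4 = 0, so 7+0+0 = 7.
Sunday + 7 ≡ Sunday — that's 2184's doomsday.
In June the doomsday date is Jun 6.
Jun 23 is 17 days after Jun 6; 17 mod 7 = 3, so Sunday + 3 = Wednesday.

Wednesday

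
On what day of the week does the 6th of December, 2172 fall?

Doomsday rule: the anchor day for the 2100s is Sunday. For year 72: 72÷12 = 6 r 0, and 0÷4 = 0, so 6+0+0 = 6.
Sunday + 6 ≡ Saturday — that's 2172's doomsday.
In December the doomsday date is Dec 12.
Dec 6 is 6 days before Dec 12; 6 mod 7 = 6, so Saturday − 6 = Sunday.

Sunday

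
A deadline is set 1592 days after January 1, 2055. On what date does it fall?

May 12, 2059

+365 (one year) → Jan 1, 2056 (1227 left).
+366 (one year; includes Feb 29, 2056) → Jan 1, 2057 (861 left).
+365 (one year) → Jan 1, 2058 (496 left).
+365 (one year) → Jan 1, 2059 (131 left).
Jan has 31 days: +31 → Feb 1, 2059 (100 left).
Feb has 28 days: +28 → Mar 1, 2059 (72 left).
Mar has 31 days: +31 → Apr 1, 2059 (41 left).
Apr has 30 days: +30 → May 1, 2059 (11 left).
+11 → May 12, 2059.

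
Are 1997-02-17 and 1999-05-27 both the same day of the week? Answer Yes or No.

From Feb 17, 1997 to May 27, 1999 is 829 days.
829 mod 7 = 3, so they are different weekdays.
(Feb 17, 1997 is a Monday; May 27, 1999 is a Thursday.)

No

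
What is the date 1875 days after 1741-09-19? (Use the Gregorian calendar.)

+365 (one year) → Sep 19, 1742 (1510 left).
+365 (one year) → Sep 19, 1743 (1145 left).
+366 (one year; includes Feb 29, 1744) → Sep 19, 1744 (779 left).
+365 (one year) → Sep 19, 1745 (414 left).
+365 (one year) → Sep 19, 1746 (49 left).
Sep has 30 days: +12 → Oct 1, 1746 (37 left).
Oct has 31 days: +31 → Nov 1, 1746 (6 left).
+6 → Nov 7, 1746.

November 7, 1746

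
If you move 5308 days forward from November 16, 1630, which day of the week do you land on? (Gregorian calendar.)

Monday

First find the weekday of Nov 16, 1630. Doomsday rule: the anchor day for the 1600s is Tuesday. For year 30: 30÷12 = 2 r 6, and 6÷4 = 1, so 2+6+1 = 9.
Tuesday + 9 ≡ Thursday — that's 1630's doomsday.
In November the doomsday date is Nov 7.
Nov 16 is 9 days after Nov 7; 9 mod 7 = 2, so Thursday + 2 = Saturday.
5308 mod 7 = 2, so 5308 days after a Saturday is Saturday + 2 = Monday.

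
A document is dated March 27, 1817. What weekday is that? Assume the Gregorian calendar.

Doomsday rule: the anchor day for the 1800s is Friday. For year 17: 17÷12 = 1 r 5, and 5÷4 = 1, so 1+5+1 = 7.
Friday + 7 ≡ Friday — that's 1817's doomsday.
In March the doomsday date is Mar 14.
Mar 27 is 13 days after Mar 14; 13 mod 7 = 6, so Friday + 6 = Thursday.

Thursday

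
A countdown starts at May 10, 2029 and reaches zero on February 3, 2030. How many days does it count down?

May 10, 2029 → Jun 10, 2029: 31 days (May has 31).
Jun 10, 2029 → Jul 10, 2029: 30 days (June has 30).
Jul 10, 2029 → Aug 10, 2029: 31 days (July has 31).
Aug 10, 2029 → Sep 10, 2029: 31 days (August has 31).
Sep 10, 2029 → Oct 10, 2029: 30 days (September has 30).
Oct 10, 2029 → Nov 10, 2029: 31 days (October has 31).
Nov 10, 2029 → Dec 10, 2029: 30 days (November has 30).
Dec 10, 2029 → Jan 10, 2030: 31 days (December has 31).
Jan 10, 2030 → Feb 3, 2030: 24 days.
Total: 269 days.

269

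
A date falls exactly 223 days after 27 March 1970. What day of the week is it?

Mar 27, 1970 is a Friday.
223 mod 7 = 6, so 223 days after a Friday is Friday + 6 = Thursday.

Thursday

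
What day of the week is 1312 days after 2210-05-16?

First find the weekday of May 16, 2210. Doomsday rule: the anchor day for the 2200s is Friday. For year 10: 10÷12 = 0 r 10, and 10÷4 = 2, so 0+10+2 = 12.
Friday + 12 ≡ Wednesday — that's 2210's doomsday.
In May the doomsday date is May 9.
May 16 is 7 days after May 9; 7 mod 7 = 0, so Wednesday + 0 = Wednesday.
1312 mod 7 = 3, so 1312 days after a Wednesday is Wednesday + 3 = Saturday.

Saturday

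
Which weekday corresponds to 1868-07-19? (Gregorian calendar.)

Doomsday rule: the anchor day for the 1800s is Friday. For year 68: 68÷12 = 5 r 8, and 8÷4 = 2, so 5+8+2 = 15.
Friday + 15 ≡ Saturday — that's 1868's doomsday.
In July the doomsday date is Jul 11.
Jul 19 is 8 days after Jul 11; 8 mod 7 = 1, so Saturday + 1 = Sunday.

Sunday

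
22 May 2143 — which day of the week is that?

Doomsday rule: the anchor day for the 2100s is Sunday. For year 43: 43÷12 = 3 r 7, and 7÷4 = 1, so 3+7+1 = 11.
Sunday + 11 ≡ Thursday — that's 2143's doomsday.
In May the doomsday date is May 9.
May 22 is 13 days after May 9; 13 mod 7 = 6, so Thursday + 6 = Wednesday.

Wednesday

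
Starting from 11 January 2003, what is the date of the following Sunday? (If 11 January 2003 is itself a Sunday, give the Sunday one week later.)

Jan 11, 2003 is a Saturday.
From Saturday to the next Sunday is 1 day.
Jan 11, 2003 + 1 = Jan 12, 2003.

January 12, 2003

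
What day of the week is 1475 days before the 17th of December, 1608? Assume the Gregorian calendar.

First find the weekday of Dec 17, 1608. Doomsday rule: the anchor day for the 1600s is Tuesday. For year 08: 8÷12 = 0 r 8, and 8÷4 = 2, so 0+8+2 = 10.
Tuesday + 10 ≡ Friday — that's 1608's doomsday.
In December the doomsday date is Dec 12.
Dec 17 is 5 days after Dec 12; 5 mod 7 = 5, so Friday + 5 = Wednesday.
1475 mod 7 = 5, so 1475 days before a Wednesday is Wednesday − 5 = Friday.

Friday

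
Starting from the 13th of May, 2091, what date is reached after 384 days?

May has 31 days: +19 → Jun 1, 2091 (365 left).
Jun has 30 days: +30 → Jul 1, 2091 (335 left).
Jul has 31 days: +31 → Aug 1, 2091 (304 left).
Aug has 31 days: +31 → Sep 1, 2091 (273 left).
Sep has 30 days: +30 → Oct 1, 2091 (243 left).
Oct has 31 days: +31 → Nov 1, 2091 (212 left).
Nov has 30 days: +30 → Dec 1, 2091 (182 left).
Dec has 31 days: +31 → Jan 1, 2092 (151 left).
Jan has 31 days: +31 → Feb 1, 2092 (120 left).
Feb has 29 days: +29 → Mar 1, 2092 (91 left).
Mar has 31 days: +31 → Apr 1, 2092 (60 left).
Apr has 30 days: +30 → May 1, 2092 (30 left).
+30 → May 31, 2092.

May 31, 2092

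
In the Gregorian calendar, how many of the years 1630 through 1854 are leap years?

Multiples of 4 in [1630,1854]: 56.
Of those, multiples of 100: 2 (not leap unless ÷400).
Multiples of 400: 0.
Leap years = 56 − 2 + 0 = 54.

54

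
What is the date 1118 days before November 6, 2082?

−365 (one year) → Nov 6, 2081 (753 left).
−365 (one year) → Nov 6, 2080 (388 left).
−6 → Oct 31, 2080 (end of Oct, 31 days; 382 left).
−31 → Sep 30, 2080 (end of Sep, 30 days; 351 left).
−30 → Aug 31, 2080 (end of Aug, 31 days; 321 left).
−31 → Jul 31, 2080 (end of Jul, 31 days; 290 left).
−31 → Jun 30, 2080 (end of Jun, 30 days; 259 left).
−30 → May 31, 2080 (end of May, 31 days; 229 left).
−31 → Apr 30, 2080 (end of Apr, 30 days; 198 left).
−30 → Mar 31, 2080 (end of Mar, 31 days; 168 left).
−31 → Feb 29, 2080 (end of Feb, 29 days; 137 left).
−29 → Jan 31, 2080 (end of Jan, 31 days; 108 left).
−31 → Dec 31, 2079 (end of Dec, 31 days; 77 left).
−31 → Nov 30, 2079 (end of Nov, 30 days; 46 left).
−30 → Oct 31, 2079 (end of Oct, 31 days; 16 left).
−16 → Oct 15, 2079.

October 15, 2079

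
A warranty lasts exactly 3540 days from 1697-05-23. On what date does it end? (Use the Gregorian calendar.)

February 1, 1707

+365 (one year) → May 23, 1698 (3175 left).
+365 (one year) → May 23, 1699 (2810 left).
+365 (one year) → May 23, 1700 (2445 left).
+365 (one year) → May 23, 1701 (2080 left).
+365 (one year) → May 23, 1702 (1715 left).
+365 (one year) → May 23, 1703 (1350 left).
+366 (one year; includes Feb 29, 1704) → May 23, 1704 (984 left).
+365 (one year) → May 23, 1705 (619 left).
+365 (one year) → May 23, 1706 (254 left).
May has 31 days: +9 → Jun 1, 1706 (245 left).
Jun has 30 days: +30 → Jul 1, 1706 (215 left).
Jul has 31 days: +31 → Aug 1, 1706 (184 left).
Aug has 31 days: +31 → Sep 1, 1706 (153 left).
Sep has 30 days: +30 → Oct 1, 1706 (123 left).
Oct has 31 days: +31 → Nov 1, 1706 (92 left).
Nov has 30 days: +30 → Dec 1, 1706 (62 left).
Dec has 31 days: +31 → Jan 1, 1707 (31 left).
Jan has 31 days: +31 → Feb 1, 1707 (0 left).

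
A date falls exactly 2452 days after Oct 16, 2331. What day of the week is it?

Oct 16, 2331 is a Friday.
2452 mod 7 = 2, so 2452 days after a Friday is Friday + 2 = Sunday.

Sunday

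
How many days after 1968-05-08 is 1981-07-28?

4829

May 8, 1968 → May 8, 1969: 365 days.
May 8, 1969 → May 8, 1970: 365 days.
May 8, 1970 → May 8, 1971: 365 days.
May 8, 1971 → May 8, 1972: 366 days (Feb 29, 1972 is in that span).
May 8, 1972 → May 8, 1973: 365 days.
May 8, 1973 → May 8, 1974: 365 days.
May 8, 1974 → May 8, 1975: 365 days.
May 8, 1975 → May 8, 1976: 366 days (Feb 29, 1976 is in that span).
May 8, 1976 → May 8, 1977: 365 days.
May 8, 1977 → May 8, 1978: 365 days.
May 8, 1978 → May 8, 1979: 365 days.
May 8, 1979 → May 8, 1980: 366 days (Feb 29, 1980 is in that span).
May 8, 1980 → May 8, 1981: 365 days.
May 8, 1981 → Jun 8, 1981: 31 days (May has 31).
Jun 8, 1981 → Jul 8, 1981: 30 days (June has 30).
Jul 8, 1981 → Jul 28, 1981: 20 days.
Total: 4829 days.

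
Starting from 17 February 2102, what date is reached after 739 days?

February 26, 2104

+365 (one year) → Feb 17, 2103 (374 left).
Feb has 28 days: +12 → Mar 1, 2103 (362 left).
Mar has 31 days: +31 → Apr 1, 2103 (331 left).
Apr has 30 days: +30 → May 1, 2103 (301 left).
May has 31 days: +31 → Jun 1, 2103 (270 left).
Jun has 30 days: +30 → Jul 1, 2103 (240 left).
Jul has 31 days: +31 → Aug 1, 2103 (209 left).
Aug has 31 days: +31 → Sep 1, 2103 (178 left).
Sep has 30 days: +30 → Oct 1, 2103 (148 left).
Oct has 31 days: +31 → Nov 1, 2103 (117 left).
Nov has 30 days: +30 → Dec 1, 2103 (87 left).
Dec has 31 days: +31 → Jan 1, 2104 (56 left).
Jan has 31 days: +31 → Feb 1, 2104 (25 left).
+25 → Feb 26, 2104.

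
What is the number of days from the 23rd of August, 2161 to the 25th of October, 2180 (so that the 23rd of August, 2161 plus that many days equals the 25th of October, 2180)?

Aug 23, 2161 → Aug 23, 2162: 365 days.
Aug 23, 2162 → Aug 23, 2163: 365 days.
Aug 23, 2163 → Aug 23, 2164: 366 days (Feb 29, 2164 is in that span).
Aug 23, 2164 → Aug 23, 2165: 365 days.
Aug 23, 2165 → Aug 23, 2166: 365 days.
Aug 23, 2166 → Aug 23, 2167: 365 days.
Aug 23, 2167 → Aug 23, 2168: 366 days (Feb 29, 2168 is in that span).
Aug 23, 2168 → Aug 23, 2169: 365 days.
Aug 23, 2169 → Aug 23, 2170: 365 days.
Aug 23, 2170 → Aug 23, 2171: 365 days.
Aug 23, 2171 → Aug 23, 2172: 366 days (Feb 29, 2172 is in that span).
Aug 23, 2172 → Aug 23, 2173: 365 days.
Aug 23, 2173 → Aug 23, 2174: 365 days.
Aug 23, 2174 → Aug 23, 2175: 365 days.
Aug 23, 2175 → Aug 23, 2176: 366 days (Feb 29, 2176 is in that span).
Aug 23, 2176 → Aug 23, 2177: 365 days.
Aug 23, 2177 → Aug 23, 2178: 365 days.
Aug 23, 2178 → Aug 23, 2179: 365 days.
Aug 23, 2179 → Aug 23, 2180: 366 days (Feb 29, 2180 is in that span).
Aug 23, 2180 → Sep 23, 2180: 31 days (August has 31).
Sep 23, 2180 → Oct 23, 2180: 30 days (September has 30).
Oct 23, 2180 → Oct 25, 2180: 2 days.
Total: 7003 days.

7003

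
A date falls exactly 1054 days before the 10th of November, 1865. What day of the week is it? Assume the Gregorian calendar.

First find the weekday of Nov 10, 1865. Doomsday rule: the anchor day for the 1800s is Friday. For year 65: 65÷12 = 5 r 5, and 5÷4 = 1, so 5+5+1 = 11.
Friday + 11 ≡ Tuesday — that's 1865's doomsday.
In November the doomsday date is Nov 7.
Nov 10 is 3 days after Nov 7; 3 mod 7 = 3, so Tuesday + 3 = Friday.
1054 mod 7 = 4, so 1054 days before a Friday is Friday − 4 = Monday.

Monday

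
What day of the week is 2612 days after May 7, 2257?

May 7, 2257 is a Thursday.
2612 mod 7 = 1, so 2612 days after a Thursday is Thursday + 1 = Friday.

Friday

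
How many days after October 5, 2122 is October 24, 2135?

Oct 5, 2122 → Oct 5, 2123: 365 days.
Oct 5, 2123 → Oct 5, 2124: 366 days (Feb 29, 2124 is in that span).
Oct 5, 2124 → Oct 5, 2125: 365 days.
Oct 5, 2125 → Oct 5, 2126: 365 days.
Oct 5, 2126 → Oct 5, 2127: 365 days.
Oct 5, 2127 → Oct 5, 2128: 366 days (Feb 29, 2128 is in that span).
Oct 5, 2128 → Oct 5, 2129: 365 days.
Oct 5, 2129 → Oct 5, 2130: 365 days.
Oct 5, 2130 → Oct 5, 2131: 365 days.
Oct 5, 2131 → Oct 5, 2132: 366 days (Feb 29, 2132 is in that span).
Oct 5, 2132 → Oct 5, 2133: 365 days.
Oct 5, 2133 → Oct 5, 2134: 365 days.
Oct 5, 2134 → Nov 5, 2134: 31 days (October has 31).
Nov 5, 2134 → Dec 5, 2134: 30 days (November has 30).
Dec 5, 2134 → Jan 5, 2135: 31 days (December has 31).
Jan 5, 2135 → Feb 5, 2135: 31 days (January has 31).
Feb 5, 2135 → Mar 5, 2135: 28 days (February has 28).
Mar 5, 2135 → Apr 5, 2135: 31 days (March has 31).
Apr 5, 2135 → May 5, 2135: 30 days (April has 30).
May 5, 2135 → Jun 5, 2135: 31 days (May has 31).
Jun 5, 2135 → Jul 5, 2135: 30 days (June has 30).
Jul 5, 2135 → Aug 5, 2135: 31 days (July has 31).
Aug 5, 2135 → Sep 5, 2135: 31 days (August has 31).
Sep 5, 2135 → Oct 5, 2135: 30 days (September has 30).
Oct 5, 2135 → Oct 24, 2135: 19 days.
Total: 4767 days.

4767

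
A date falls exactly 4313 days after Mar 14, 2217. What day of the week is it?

First find the weekday of Mar 14, 2217. Doomsday rule: the anchor day for the 2200s is Friday. For year 17: 17÷12 = 1 r 5, and 5÷4 = 1, so 1+5+1 = 7.
Friday + 7 ≡ Friday — that's 2217's doomsday.
In March the doomsday date is Mar 14.
Mar 14 is the doomsday itself: Friday.
4313 mod 7 = 1, so 4313 days after a Friday is Friday + 1 = Saturday.

Saturday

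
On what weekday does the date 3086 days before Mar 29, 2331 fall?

Monday

Mar 29, 2331 is a Sunday.
3086 mod 7 = 6, so 3086 days before a Sunday is Sunday − 6 = Monday.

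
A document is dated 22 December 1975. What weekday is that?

Monday

Doomsday rule: the anchor day for the 1900s is Wednesday. For year 75: 75÷12 = 6 r 3, and 3÷4 = 0, so 6+3+0 = 9.
Wednesday + 9 ≡ Friday — that's 1975's doomsday.
In December the doomsday date is Dec 12.
Dec 22 is 10 days after Dec 12; 10 mod 7 = 3, so Friday + 3 = Monday.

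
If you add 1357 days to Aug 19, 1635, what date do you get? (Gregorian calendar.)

May 7, 1639

+366 (one year; includes Feb 29, 1636) → Aug 19, 1636 (991 left).
+365 (one year) → Aug 19, 1637 (626 left).
+365 (one year) → Aug 19, 1638 (261 left).
Aug has 31 days: +13 → Sep 1, 1638 (248 left).
Sep has 30 days: +30 → Oct 1, 1638 (218 left).
Oct has 31 days: +31 → Nov 1, 1638 (187 left).
Nov has 30 days: +30 → Dec 1, 1638 (157 left).
Dec has 31 days: +31 → Jan 1, 1639 (126 left).
Jan has 31 days: +31 → Feb 1, 1639 (95 left).
Feb has 28 days: +28 → Mar 1, 1639 (67 left).
Mar has 31 days: +31 → Apr 1, 1639 (36 left).
Apr has 30 days: +30 → May 1, 1639 (6 left).
+6 → May 7, 1639.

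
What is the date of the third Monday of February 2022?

February 21, 2022

February 1, 2022 is a Tuesday.
The first Monday is therefore February 7 (6 days later).
The third Monday is 7 + 2×7 = February 21.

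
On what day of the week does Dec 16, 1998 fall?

Wednesday

Doomsday rule: the anchor day for the 1900s is Wednesday. For year 98: 98÷12 = 8 r 2, and 2÷4 = 0, so 8+2+0 = 10.
Wednesday + 10 ≡ Saturday — that's 1998's doomsday.
In December the doomsday date is Dec 12.
Dec 16 is 4 days after Dec 12; 4 mod 7 = 4, so Saturday + 4 = Wednesday.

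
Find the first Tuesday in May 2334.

May 1, 2334 is a Tuesday.
The first Tuesday is therefore May 1 (same day).

May 1, 2334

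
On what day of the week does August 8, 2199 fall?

Thursday

Doomsday rule: the anchor day for the 2100s is Sunday. For year 99: 99÷12 = 8 r 3, and 3÷4 = 0, so 8+3+0 = 11.
Sunday + 11 ≡ Thursday — that's 2199's doomsday.
In August the doomsday date is Aug 8.
Aug 8 is the doomsday itself: Thursday.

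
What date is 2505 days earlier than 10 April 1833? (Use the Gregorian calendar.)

June 1, 1826

−365 (one year) → Apr 10, 1832 (2140 left).
−366 (one year; includes Feb 29, 1832) → Apr 10, 1831 (1774 left).
−365 (one year) → Apr 10, 1830 (1409 left).
−365 (one year) → Apr 10, 1829 (1044 left).
−365 (one year) → Apr 10, 1828 (679 left).
−366 (one year; includes Feb 29, 1828) → Apr 10, 1827 (313 left).
−10 → Mar 31, 1827 (end of Mar, 31 days; 303 left).
−31 → Feb 28, 1827 (end of Feb, 28 days; 272 left).
−28 → Jan 31, 1827 (end of Jan, 31 days; 244 left).
−31 → Dec 31, 1826 (end of Dec, 31 days; 213 left).
−31 → Nov 30, 1826 (end of Nov, 30 days; 182 left).
−30 → Oct 31, 1826 (end of Oct, 31 days; 152 left).
−31 → Sep 30, 1826 (end of Sep, 30 days; 121 left).
−30 → Aug 31, 1826 (end of Aug, 31 days; 91 left).
−31 → Jul 31, 1826 (end of Jul, 31 days; 60 left).
−31 → Jun 30, 1826 (end of Jun, 30 days; 29 left).
−29 → Jun 1, 1826.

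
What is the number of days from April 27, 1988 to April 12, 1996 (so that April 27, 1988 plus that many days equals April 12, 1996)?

Apr 27, 1988 → Apr 27, 1989: 365 days.
Apr 27, 1989 → Apr 27, 1990: 365 days.
Apr 27, 1990 → Apr 27, 1991: 365 days.
Apr 27, 1991 → Apr 27, 1992: 366 days (Feb 29, 1992 is in that span).
Apr 27, 1992 → Apr 27, 1993: 365 days.
Apr 27, 1993 → Apr 27, 1994: 365 days.
Apr 27, 1994 → Apr 27, 1995: 365 days.
Apr 27, 1995 → May 27, 1995: 30 days (April has 30).
May 27, 1995 → Jun 27, 1995: 31 days (May has 31).
Jun 27, 1995 → Jul 27, 1995: 30 days (June has 30).
Jul 27, 1995 → Aug 27, 1995: 31 days (July has 31).
Aug 27, 1995 → Sep 27, 1995: 31 days (August has 31).
Sep 27, 1995 → Oct 27, 1995: 30 days (September has 30).
Oct 27, 1995 → Nov 27, 1995: 31 days (October has 31).
Nov 27, 1995 → Dec 27, 1995: 30 days (November has 30).
Dec 27, 1995 → Jan 27, 1996: 31 days (December has 31).
Jan 27, 1996 → Feb 27, 1996: 31 days (January has 31).
Feb 27, 1996 → Mar 27, 1996: 29 days (February has 29).
Mar 27, 1996 → Apr 12, 1996: 16 days.
Total: 2907 days.

2907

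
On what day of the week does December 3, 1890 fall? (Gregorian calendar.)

Doomsday rule: the anchor day for the 1800s is Friday. For year 90: 90÷12 = 7 r 6, and 6÷4 = 1, so 7+6+1 = 14.
Friday + 14 ≡ Friday — that's 1890's doomsday.
In December the doomsday date is Dec 12.
Dec 3 is 9 days before Dec 12; 9 mod 7 = 2, so Friday − 2 = Wednesday.

Wednesday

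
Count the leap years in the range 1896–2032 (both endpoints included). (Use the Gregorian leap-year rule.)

34

Multiples of 4 in [1896,2032]: 35.
Of those, multiples of 100: 2 (not leap unless ÷400).
Multiples of 400: 1.
Leap years = 35 − 2 + 1 = 34.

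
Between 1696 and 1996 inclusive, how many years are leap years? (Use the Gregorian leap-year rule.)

73

Multiples of 4 in [1696,1996]: 76.
Of those, multiples of 100: 3 (not leap unless ÷400).
Multiples of 400: 0.
Leap years = 76 − 3 + 0 = 73.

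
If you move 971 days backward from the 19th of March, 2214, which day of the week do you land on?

Monday

Mar 19, 2214 is a Saturday.
971 mod 7 = 5, so 971 days before a Saturday is Saturday − 5 = Monday.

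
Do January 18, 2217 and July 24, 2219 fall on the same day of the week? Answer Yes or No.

From Jan 18, 2217 to Jul 24, 2219 is 917 days.
917 mod 7 = 0, so they are the same weekday.
(Jan 18, 2217 is a Saturday; Jul 24, 2219 is a Saturday.)

Yes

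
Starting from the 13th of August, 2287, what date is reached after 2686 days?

+366 (one year; includes Feb 29, 2288) → Aug 13, 2288 (2320 left).
+365 (one year) → Aug 13, 2289 (1955 left).
+365 (one year) → Aug 13, 2290 (1590 left).
+365 (one year) → Aug 13, 2291 (1225 left).
+366 (one year; includes Feb 29, 2292) → Aug 13, 2292 (859 left).
+365 (one year) → Aug 13, 2293 (494 left).
+365 (one year) → Aug 13, 2294 (129 left).
Aug has 31 days: +19 → Sep 1, 2294 (110 left).
Sep has 30 days: +30 → Oct 1, 2294 (80 left).
Oct has 31 days: +31 → Nov 1, 2294 (49 left).
Nov has 30 days: +30 → Dec 1, 2294 (19 left).
+19 → Dec 20, 2294.

December 20, 2294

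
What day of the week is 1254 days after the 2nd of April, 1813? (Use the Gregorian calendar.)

Apr 2, 1813 is a Friday.
1254 mod 7 = 1, so 1254 days after a Friday is Friday + 1 = Saturday.

Saturday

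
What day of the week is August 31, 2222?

Saturday

Doomsday rule: the anchor day for the 2200s is Friday. For year 22: 22÷12 = 1 r 10, and 10÷4 = 2, so 1+10+2 = 13.
Friday + 13 ≡ Thursday — that's 2222's doomsday.
In August the doomsday date is Aug 8.
Aug 31 is 23 days after Aug 8; 23 mod 7 = 2, so Thursday + 2 = Saturday.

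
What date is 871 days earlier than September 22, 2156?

−366 (one year; includes Feb 29, 2156) → Sep 22, 2155 (505 left).
−365 (one year) → Sep 22, 2154 (140 left).
−22 → Aug 31, 2154 (end of Aug, 31 days; 118 left).
−31 → Jul 31, 2154 (end of Jul, 31 days; 87 left).
−31 → Jun 30, 2154 (end of Jun, 30 days; 56 left).
−30 → May 31, 2154 (end of May, 31 days; 26 left).
−26 → May 5, 2154.

May 5, 2154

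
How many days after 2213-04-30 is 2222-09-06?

Apr 30, 2213 → Apr 30, 2214: 365 days.
Apr 30, 2214 → Apr 30, 2215: 365 days.
Apr 30, 2215 → Apr 30, 2216: 366 days (Feb 29, 2216 is in that span).
Apr 30, 2216 → Apr 30, 2217: 365 days.
Apr 30, 2217 → Apr 30, 2218: 365 days.
Apr 30, 2218 → Apr 30, 2219: 365 days.
Apr 30, 2219 → Apr 30, 2220: 366 days (Feb 29, 2220 is in that span).
Apr 30, 2220 → Apr 30, 2221: 365 days.
Apr 30, 2221 → Apr 30, 2222: 365 days.
Apr 30, 2222 → May 30, 2222: 30 days (April has 30).
May 30, 2222 → Jun 30, 2222: 31 days (May has 31).
Jun 30, 2222 → Jul 30, 2222: 30 days (June has 30).
Jul 30, 2222 → Aug 30, 2222: 31 days (July has 31).
Aug 30, 2222 → Sep 6, 2222: 7 days.
Total: 3416 days.

3416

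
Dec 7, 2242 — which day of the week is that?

Wednesday

Doomsday rule: the anchor day for the 2200s is Friday. For year 42: 42÷12 = 3 r 6, and 6÷4 = 1, so 3+6+1 = 10.
Friday + 10 ≡ Monday — that's 2242's doomsday.
In December the doomsday date is Dec 12.
Dec 7 is 5 days before Dec 12; 5 mod 7 = 5, so Monday − 5 = Wednesday.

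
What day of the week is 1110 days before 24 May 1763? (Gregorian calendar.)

May 24, 1763 is a Tuesday.
1110 mod 7 = 4, so 1110 days before a Tuesday is Tuesday − 4 = Friday.

Friday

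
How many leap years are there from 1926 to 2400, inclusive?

116

Multiples of 4 in [1926,2400]: 119.
Of those, multiples of 100: 5 (not leap unless ÷400).
Multiples of 400: 2.
Leap years = 119 − 5 + 2 = 116.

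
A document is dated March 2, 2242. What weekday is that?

January 1, 2242 is a Saturday.
Jan 1, 2242 → Feb 1, 2242: 31 days (January has 31).
Feb 1, 2242 → Mar 1, 2242: 28 days (February has 28).
Mar 1, 2242 → Mar 2, 2242: 1 days.
Total: 60 days.
60 mod 7 = 4, so Saturday + 4 = Wednesday.

Wednesday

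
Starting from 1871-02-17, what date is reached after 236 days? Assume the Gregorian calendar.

Feb has 28 days: +12 → Mar 1, 1871 (224 left).
Mar has 31 days: +31 → Apr 1, 1871 (193 left).
Apr has 30 days: +30 → May 1, 1871 (163 left).
May has 31 days: +31 → Jun 1, 1871 (132 left).
Jun has 30 days: +30 → Jul 1, 1871 (102 left).
Jul has 31 days: +31 → Aug 1, 1871 (71 left).
Aug has 31 days: +31 → Sep 1, 1871 (40 left).
Sep has 30 days: +30 → Oct 1, 1871 (10 left).
+10 → Oct 11, 1871.

October 11, 1871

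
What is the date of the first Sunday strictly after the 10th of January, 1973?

Jan 10, 1973 is a Wednesday.
From Wednesday to the next Sunday is 4 days.
Jan 10, 1973 + 4 = Jan 14, 1973.

January 14, 1973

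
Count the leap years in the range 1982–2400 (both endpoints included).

102

Multiples of 4 in [1982,2400]: 105.
Of those, multiples of 100: 5 (not leap unless ÷400).
Multiples of 400: 2.
Leap years = 105 − 5 + 2 = 102.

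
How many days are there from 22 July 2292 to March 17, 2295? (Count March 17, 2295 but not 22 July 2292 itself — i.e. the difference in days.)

Jul 22, 2292 → Jul 22, 2293: 365 days.
Jul 22, 2293 → Jul 22, 2294: 365 days.
Jul 22, 2294 → Aug 22, 2294: 31 days (July has 31).
Aug 22, 2294 → Sep 22, 2294: 31 days (August has 31).
Sep 22, 2294 → Oct 22, 2294: 30 days (September has 30).
Oct 22, 2294 → Nov 22, 2294: 31 days (October has 31).
Nov 22, 2294 → Dec 22, 2294: 30 days (November has 30).
Dec 22, 2294 → Jan 22, 2295: 31 days (December has 31).
Jan 22, 2295 → Feb 22, 2295: 31 days (January has 31).
Feb 22, 2295 → Mar 17, 2295: 23 days.
Total: 968 days.

968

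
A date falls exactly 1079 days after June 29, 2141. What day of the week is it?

First find the weekday of Jun 29, 2141. Doomsday rule: the anchor day for the 2100s is Sunday. For year 41: 41÷12 = 3 r 5, and 5÷4 = 1, so 3+5+1 = 9.
Sunday + 9 ≡ Tuesday — that's 2141's doomsday.
In June the doomsday date is Jun 6.
Jun 29 is 23 days after Jun 6; 23 mod 7 = 2, so Tuesday + 2 = Thursday.
1079 mod 7 = 1, so 1079 days after a Thursday is Thursday + 1 = Friday.

Friday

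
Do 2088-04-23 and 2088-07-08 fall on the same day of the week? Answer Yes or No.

No

From Apr 23, 2088 to Jul 8, 2088 is 76 days.
76 mod 7 = 6, so they are different weekdays.
(Apr 23, 2088 is a Friday; Jul 8, 2088 is a Thursday.)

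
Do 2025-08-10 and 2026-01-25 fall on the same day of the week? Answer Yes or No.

From Aug 10, 2025 to Jan 25, 2026 is 168 days.
168 mod 7 = 0, so they are the same weekday.
(Aug 10, 2025 is a Sunday; Jan 25, 2026 is a Sunday.)

Yes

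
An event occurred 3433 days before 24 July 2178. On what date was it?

−365 (one year) → Jul 24, 2177 (3068 left).
−365 (one year) → Jul 24, 2176 (2703 left).
−366 (one year; includes Feb 29, 2176) → Jul 24, 2175 (2337 left).
−365 (one year) → Jul 24, 2174 (1972 left).
−365 (one year) → Jul 24, 2173 (1607 left).
−365 (one year) → Jul 24, 2172 (1242 left).
−366 (one year; includes Feb 29, 2172) → Jul 24, 2171 (876 left).
−365 (one year) → Jul 24, 2170 (511 left).
−365 (one year) → Jul 24, 2169 (146 left).
−24 → Jun 30, 2169 (end of Jun, 30 days; 122 left).
−30 → May 31, 2169 (end of May, 31 days; 92 left).
−31 → Apr 30, 2169 (end of Apr, 30 days; 61 left).
−30 → Mar 31, 2169 (end of Mar, 31 days; 31 left).
−31 → Feb 28, 2169 (end of Feb, 28 days; 0 left).

February 28, 2169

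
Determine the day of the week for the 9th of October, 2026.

Friday

Doomsday rule: the anchor day for the 2000s is Tuesday. For year 26: 26÷12 = 2 r 2, and 2÷4 = 0, so 2+2+0 = 4.
Tuesday + 4 ≡ Saturday — that's 2026's doomsday.
In October the doomsday date is Oct 10.
Oct 9 is 1 day before Oct 10; 1 mod 7 = 1, so Saturday − 1 = Friday.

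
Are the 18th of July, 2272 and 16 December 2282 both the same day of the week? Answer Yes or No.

From Jul 18, 2272 to Dec 16, 2282 is 3803 days.
3803 mod 7 = 2, so they are different weekdays.
(Jul 18, 2272 is a Thursday; Dec 16, 2282 is a Saturday.)

No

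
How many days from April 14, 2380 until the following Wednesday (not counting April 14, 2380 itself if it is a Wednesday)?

2

Apr 14, 2380 is a Monday.
From Monday to the next Wednesday is 2 days.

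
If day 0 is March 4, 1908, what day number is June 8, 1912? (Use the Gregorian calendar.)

Mar 4, 1908 → Mar 4, 1909: 365 days.
Mar 4, 1909 → Mar 4, 1910: 365 days.
Mar 4, 1910 → Mar 4, 1911: 365 days.
Mar 4, 1911 → Mar 4, 1912: 366 days (Feb 29, 1912 is in that span).
Mar 4, 1912 → Apr 4, 1912: 31 days (March has 31).
Apr 4, 1912 → May 4, 1912: 30 days (April has 30).
May 4, 1912 → Jun 4, 1912: 31 days (May has 31).
Jun 4, 1912 → Jun 8, 1912: 4 days.
Total: 1557 days.

1557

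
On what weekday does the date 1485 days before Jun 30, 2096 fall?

Friday

Jun 30, 2096 is a Saturday.
1485 mod 7 = 1, so 1485 days before a Saturday is Saturday − 1 = Friday.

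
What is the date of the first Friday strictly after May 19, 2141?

May 19, 2141 is a Friday.
From Friday to the next Friday is 7 days.
May 19, 2141 + 7 = May 26, 2141.

May 26, 2141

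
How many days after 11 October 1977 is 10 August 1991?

Oct 11, 1977 → Oct 11, 1978: 365 days.
Oct 11, 1978 → Oct 11, 1979: 365 days.
Oct 11, 1979 → Oct 11, 1980: 366 days (Feb 29, 1980 is in that span).
Oct 11, 1980 → Oct 11, 1981: 365 days.
Oct 11, 1981 → Oct 11, 1982: 365 days.
Oct 11, 1982 → Oct 11, 1983: 365 days.
Oct 11, 1983 → Oct 11, 1984: 366 days (Feb 29, 1984 is in that span).
Oct 11, 1984 → Oct 11, 1985: 365 days.
Oct 11, 1985 → Oct 11, 1986: 365 days.
Oct 11, 1986 → Oct 11, 1987: 365 days.
Oct 11, 1987 → Oct 11, 1988: 366 days (Feb 29, 1988 is in that span).
Oct 11, 1988 → Oct 11, 1989: 365 days.
Oct 11, 1989 → Oct 11, 1990: 365 days.
Oct 11, 1990 → Nov 11, 1990: 31 days (October has 31).
Nov 11, 1990 → Dec 11, 1990: 30 days (November has 30).
Dec 11, 1990 → Jan 11, 1991: 31 days (December has 31).
Jan 11, 1991 → Feb 11, 1991: 31 days (January has 31).
Feb 11, 1991 → Mar 11, 1991: 28 days (February has 28).
Mar 11, 1991 → Apr 11, 1991: 31 days (March has 31).
Apr 11, 1991 → May 11, 1991: 30 days (April has 30).
May 11, 1991 → Jun 11, 1991: 31 days (May has 31).
Jun 11, 1991 → Jul 11, 1991: 30 days (June has 30).
Jul 11, 1991 → Aug 10, 1991: 30 days.
Total: 5051 days.

5051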